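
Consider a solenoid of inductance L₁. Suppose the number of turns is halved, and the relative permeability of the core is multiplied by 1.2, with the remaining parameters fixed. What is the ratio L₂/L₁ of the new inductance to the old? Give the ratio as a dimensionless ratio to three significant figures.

For a solenoid, L ∝ μᵣN²A/ℓ.
L₂/L₁ = (0.5)^2 × (1.2) = 0.300.

L₂/L₁ = 0.300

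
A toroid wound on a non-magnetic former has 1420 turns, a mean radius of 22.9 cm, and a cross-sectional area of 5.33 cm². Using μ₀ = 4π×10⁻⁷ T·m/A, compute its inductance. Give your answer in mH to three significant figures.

L ≈ 0.939 mH

For a thin toroid, L = μ₀N²A/(2πR).
L = (4π×10⁻⁷)(1420)²(5.330×10^-4) / (2π×0.229 m) = 9.386×10^-4 H.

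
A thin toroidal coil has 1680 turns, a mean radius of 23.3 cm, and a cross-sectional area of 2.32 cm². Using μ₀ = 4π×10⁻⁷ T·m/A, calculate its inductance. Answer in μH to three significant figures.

L ≈ 562 μH

For a thin toroid, L = μ₀N²A/(2πR).
L = (4π×10⁻⁷)(1680)²(2.320×10^-4) / (2π×0.233 m) = 5.621×10^-4 H.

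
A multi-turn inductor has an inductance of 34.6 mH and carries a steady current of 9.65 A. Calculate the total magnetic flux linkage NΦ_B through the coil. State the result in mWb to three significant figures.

From L = NΦ_B/I, the flux linkage is NΦ_B = LI.
NΦ_B = (3.460×10^-2 H)(9.65 A) = 0.3339 Wb.

NΦ_B ≈ 334 mWb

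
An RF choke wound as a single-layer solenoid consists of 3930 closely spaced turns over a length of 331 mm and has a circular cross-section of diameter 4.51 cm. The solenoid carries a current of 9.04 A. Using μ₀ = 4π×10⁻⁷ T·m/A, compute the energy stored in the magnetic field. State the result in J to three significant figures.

U ≈ 3.83 J

A = π(d/2)² = π(2.255×10^-2 m)² = 1.598×10^-3 m².
L = μ₀N²A/ℓ = (4π×10⁻⁷)(3930)²(1.598×10^-3)/(0.331) = 9.367×10^-2 H.
U = ½LI² = ½(9.367×10^-2)(9.04)² = 3.828 J.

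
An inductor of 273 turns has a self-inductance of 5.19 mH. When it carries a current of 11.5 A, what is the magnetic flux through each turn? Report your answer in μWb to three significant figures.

From L = NΦ_B/I, the flux per turn is Φ_B = LI/N.
Φ_B = (5.190×10^-3 H)(11.5 A)/273 = 2.186×10^-4 Wb.

Φ_B ≈ 219 μWb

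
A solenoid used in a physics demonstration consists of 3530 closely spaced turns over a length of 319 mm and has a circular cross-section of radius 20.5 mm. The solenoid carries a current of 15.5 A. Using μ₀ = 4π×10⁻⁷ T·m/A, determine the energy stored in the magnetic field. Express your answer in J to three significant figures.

A = πr² = π(2.050×10^-2 m)² = 1.320×10^-3 m².
L = μ₀N²A/ℓ = (4π×10⁻⁷)(3530)²(1.320×10^-3)/(0.319) = 6.481×10^-2 H.
U = ½LI² = ½(6.481×10^-2)(15.5)² = 7.785 J.

U ≈ 7.79 J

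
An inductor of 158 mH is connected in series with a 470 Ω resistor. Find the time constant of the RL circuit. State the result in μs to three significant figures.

τ ≈ 336 μs

τ = L/R = (0.158 H)/(470 Ω) = 3.362×10^-4 s.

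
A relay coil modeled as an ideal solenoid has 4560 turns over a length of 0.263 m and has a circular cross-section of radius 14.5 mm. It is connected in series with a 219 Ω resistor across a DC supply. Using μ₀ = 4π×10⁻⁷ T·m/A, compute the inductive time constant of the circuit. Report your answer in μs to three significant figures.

τ ≈ 300 μs

A = πr² = π(1.450×10^-2 m)² = 6.605×10^-4 m².
L = μ₀N²A/ℓ = (4π×10⁻⁷)(4560)²(6.605×10^-4)/(0.263) = 6.563×10^-2 H.
τ = L/R = (6.563×10^-2)/(219) = 2.997×10^-4 s.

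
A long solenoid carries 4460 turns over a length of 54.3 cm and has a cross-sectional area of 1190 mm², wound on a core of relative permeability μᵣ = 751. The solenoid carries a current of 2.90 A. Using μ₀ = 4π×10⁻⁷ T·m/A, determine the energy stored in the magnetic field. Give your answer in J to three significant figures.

A = 1190 mm² = 1.190×10^-3 m².
L = μ₀μᵣN²A/ℓ = (4π×10⁻⁷)(751)(4460)²(1.190×10^-3)/(0.543) = 41.14 H.
U = ½LI² = ½(41.14)(2.90)² = 173 J.

U ≈ 173 J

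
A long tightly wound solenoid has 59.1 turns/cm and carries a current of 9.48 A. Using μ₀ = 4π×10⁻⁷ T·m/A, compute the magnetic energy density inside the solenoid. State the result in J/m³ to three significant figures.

B = μ₀nI = (4π×10⁻⁷)(5.910×10^3)(9.48) = 7.041×10^-2 T.
u = B²/(2μ₀) = (7.041×10^-2)²/(2×4π×10⁻⁷) = 1.972×10^3 J/m³.

u ≈ 1970 J/m³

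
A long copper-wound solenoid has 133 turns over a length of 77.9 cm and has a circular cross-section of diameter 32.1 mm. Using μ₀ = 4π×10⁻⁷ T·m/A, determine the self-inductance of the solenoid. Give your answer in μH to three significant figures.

L ≈ 23.1 μH

A = π(d/2)² = π(1.605×10^-2 m)² = 8.093×10^-4 m².
For a long solenoid, L = μ₀N²A/ℓ.
L = (4π×10⁻⁷)(133)²(8.093×10^-4)/(0.779 m) = 2.309×10^-5 H.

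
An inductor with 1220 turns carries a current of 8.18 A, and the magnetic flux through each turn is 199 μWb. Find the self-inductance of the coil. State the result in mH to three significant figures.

L ≈ 29.7 mH

Self-inductance is defined by L = NΦ_B/I (flux linkage over current).
L = (1220)(1.990×10^-4 Wb)/(8.18 A) = 2.968×10^-2 H.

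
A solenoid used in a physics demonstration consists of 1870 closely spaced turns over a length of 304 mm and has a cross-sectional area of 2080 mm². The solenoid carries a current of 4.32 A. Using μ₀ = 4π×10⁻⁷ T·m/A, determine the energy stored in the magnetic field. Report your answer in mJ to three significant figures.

A = 2080 mm² = 2.080×10^-3 m².
L = μ₀N²A/ℓ = (4π×10⁻⁷)(1870)²(2.080×10^-3)/(0.304) = 3.007×10^-2 H.
U = ½LI² = ½(3.007×10^-2)(4.32)² = 0.2806 J.

U ≈ 281 mJ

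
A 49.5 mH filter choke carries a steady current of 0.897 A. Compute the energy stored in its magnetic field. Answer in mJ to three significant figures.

U ≈ 19.9 mJ

Stored magnetic energy: U = ½LI².
U = ½(4.950×10^-2 H)(0.897 A)² = 1.991×10^-2 J.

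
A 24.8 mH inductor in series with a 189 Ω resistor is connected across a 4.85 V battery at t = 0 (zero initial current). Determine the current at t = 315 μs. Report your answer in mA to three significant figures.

τ = L/R = 2.480×10^-2/189 = 1.312×10^-4 s; final current I_∞ = ε/R = 4.85/189 = 2.566×10^-2 A.
I(t) = I_∞(1 − e^(−t/τ)) with t/τ = 2.401.
I = (2.566×10^-2)(1 − e^(−2.401)) = 2.333×10^-2 A.

I ≈ 23.3 mA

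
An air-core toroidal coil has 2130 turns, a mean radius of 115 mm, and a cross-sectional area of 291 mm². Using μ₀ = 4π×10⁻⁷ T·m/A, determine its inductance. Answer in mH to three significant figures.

L ≈ 2.30 mH

For a thin toroid, L = μ₀N²A/(2πR).
L = (4π×10⁻⁷)(2130)²(2.910×10^-4) / (2π×0.115 m) = 2.296×10^-3 H.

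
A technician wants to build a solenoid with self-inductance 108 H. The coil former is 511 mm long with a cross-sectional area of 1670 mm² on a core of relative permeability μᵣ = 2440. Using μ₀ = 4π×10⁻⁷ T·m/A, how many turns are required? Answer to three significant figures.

A = 1670 mm² = 1.670×10^-3 m².
From L = μ₀μᵣN²A/ℓ, N = √(Lℓ / (μ₀μᵣA)).
N = √[(108)(0.511) / ((4π×10⁻⁷)(2440)×1.670×10^-3)] = √(1.078×10^7) ≈ 3282.9.

N ≈ 3280 turns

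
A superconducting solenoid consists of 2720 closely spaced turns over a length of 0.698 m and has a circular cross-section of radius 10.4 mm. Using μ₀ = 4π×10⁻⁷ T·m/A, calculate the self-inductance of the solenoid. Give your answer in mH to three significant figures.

L ≈ 4.53 mH

A = πr² = π(1.040×10^-2 m)² = 3.398×10^-4 m².
For a long solenoid, L = μ₀N²A/ℓ.
L = (4π×10⁻⁷)(2720)²(3.398×10^-4)/(0.698 m) = 4.526×10^-3 H.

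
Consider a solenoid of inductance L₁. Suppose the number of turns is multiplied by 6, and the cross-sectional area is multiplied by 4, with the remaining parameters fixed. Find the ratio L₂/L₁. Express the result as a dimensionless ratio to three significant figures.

For a solenoid, L ∝ μᵣN²A/ℓ.
L₂/L₁ = (6)^2 × (4) = 144.

L₂/L₁ = 144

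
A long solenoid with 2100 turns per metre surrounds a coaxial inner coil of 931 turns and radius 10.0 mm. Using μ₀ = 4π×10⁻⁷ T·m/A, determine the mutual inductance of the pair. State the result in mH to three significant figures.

M ≈ 0.772 mH

The outer solenoid produces a uniform field B₁ = μ₀n₁I₁ across the inner coil,
so the flux linkage is N₂Φ = N₂B₁A₂ = μ₀n₁N₂A₂·I₁, giving M = μ₀n₁N₂A₂.
A₂ = πr² = π(1.000×10^-2 m)² = 3.142×10^-4 m².
M = (4π×10⁻⁷)(2100)(931)(3.142×10^-4) = 7.718×10^-4 H.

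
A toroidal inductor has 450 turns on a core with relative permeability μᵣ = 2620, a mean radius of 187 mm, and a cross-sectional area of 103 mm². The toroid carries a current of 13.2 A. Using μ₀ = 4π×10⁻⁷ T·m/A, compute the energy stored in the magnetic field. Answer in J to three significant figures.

U ≈ 5.09 J

L = μ₀μᵣN²A/(2πR) = (4π×10⁻⁷)(2620)(450)²(1.030×10^-4)/(2π×0.187) = 5.8446×10^-2 H.
U = ½LI² = ½(5.8446×10^-2)(13.2)² = 5.092 J.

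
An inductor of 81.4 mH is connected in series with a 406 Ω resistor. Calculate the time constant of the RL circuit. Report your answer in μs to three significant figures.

τ ≈ 200 μs

τ = L/R = (8.140×10^-2 H)/(406 Ω) = 2.0049×10^-4 s.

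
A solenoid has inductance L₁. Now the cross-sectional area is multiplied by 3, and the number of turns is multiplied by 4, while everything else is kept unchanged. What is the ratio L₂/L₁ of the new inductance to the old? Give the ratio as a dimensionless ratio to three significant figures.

L₂/L₁ = 48.0

For a solenoid, L ∝ μᵣN²A/ℓ.
L₂/L₁ = (3) × (4)^2 = 48.0.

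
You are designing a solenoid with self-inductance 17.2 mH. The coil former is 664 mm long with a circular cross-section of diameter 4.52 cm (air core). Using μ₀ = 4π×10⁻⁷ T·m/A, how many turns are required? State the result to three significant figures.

A = π(d/2)² = π(2.260×10^-2 m)² = 1.6046×10^-3 m².
From L = μ₀N²A/ℓ, N = √(Lℓ / (μ₀A)).
N = √[(1.720×10^-2)(0.664) / ((4π×10⁻⁷)×1.6046×10^-3)] = √(5.664×10^6) ≈ 2379.9.

N ≈ 2380 turns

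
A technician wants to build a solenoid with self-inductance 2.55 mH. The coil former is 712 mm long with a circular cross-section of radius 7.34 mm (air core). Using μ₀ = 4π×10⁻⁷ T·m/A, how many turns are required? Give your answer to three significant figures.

A = πr² = π(7.340×10^-3 m)² = 1.693×10^-4 m².
From L = μ₀N²A/ℓ, N = √(Lℓ / (μ₀A)).
N = √[(2.550×10^-3)(0.712) / ((4π×10⁻⁷)×1.693×10^-4)] = √(8.536×10^6) ≈ 2921.7.

N ≈ 2920 turns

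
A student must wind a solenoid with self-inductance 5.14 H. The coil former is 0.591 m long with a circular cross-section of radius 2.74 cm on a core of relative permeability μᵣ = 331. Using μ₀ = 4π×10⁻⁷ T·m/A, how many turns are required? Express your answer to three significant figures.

A = πr² = π(2.740×10^-2 m)² = 2.359×10^-3 m².
From L = μ₀μᵣN²A/ℓ, N = √(Lℓ / (μ₀μᵣA)).
N = √[(5.14)(0.591) / ((4π×10⁻⁷)(331)×2.359×10^-3)] = √(3.096×10^6) ≈ 1759.7.

N ≈ 1760 turns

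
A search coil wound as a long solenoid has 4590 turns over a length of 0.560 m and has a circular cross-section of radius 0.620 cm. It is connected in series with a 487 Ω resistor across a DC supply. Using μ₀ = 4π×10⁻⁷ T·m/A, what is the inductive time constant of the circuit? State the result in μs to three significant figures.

A = πr² = π(6.200×10^-3 m)² = 1.208×10^-4 m².
L = μ₀N²A/ℓ = (4π×10⁻⁷)(4590)²(1.208×10^-4)/(0.56) = 5.709×10^-3 H.
τ = L/R = (5.709×10^-3)/(487) = 1.172×10^-5 s.

τ ≈ 11.7 μs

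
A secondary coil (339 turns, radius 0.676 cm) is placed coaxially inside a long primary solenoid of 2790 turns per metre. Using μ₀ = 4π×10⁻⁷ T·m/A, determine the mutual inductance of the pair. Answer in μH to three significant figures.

The outer solenoid produces a uniform field B₁ = μ₀n₁I₁ across the inner coil,
so the flux linkage is N₂Φ = N₂B₁A₂ = μ₀n₁N₂A₂·I₁, giving M = μ₀n₁N₂A₂.
A₂ = πr² = π(6.760×10^-3 m)² = 1.436×10^-4 m².
M = (4π×10⁻⁷)(2790)(339)(1.436×10^-4) = 1.706×10^-4 H.

M ≈ 171 μH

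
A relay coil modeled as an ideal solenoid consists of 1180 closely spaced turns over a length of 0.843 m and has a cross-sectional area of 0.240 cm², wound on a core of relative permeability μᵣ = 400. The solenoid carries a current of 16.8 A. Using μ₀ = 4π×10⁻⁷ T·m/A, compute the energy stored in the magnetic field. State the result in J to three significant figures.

A = 0.240 cm² = 2.400×10^-5 m².
L = μ₀μᵣN²A/ℓ = (4π×10⁻⁷)(400)(1180)²(2.400×10^-5)/(0.843) = 1.993×10^-2 H.
U = ½LI² = ½(1.993×10^-2)(16.8)² = 2.812 J.

U ≈ 2.81 J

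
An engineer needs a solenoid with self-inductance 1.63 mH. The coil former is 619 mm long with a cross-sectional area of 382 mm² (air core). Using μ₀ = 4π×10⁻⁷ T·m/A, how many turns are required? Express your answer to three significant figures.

N ≈ 1450 turns

A = 382 mm² = 3.820×10^-4 m².
From L = μ₀N²A/ℓ, N = √(Lℓ / (μ₀A)).
N = √[(1.630×10^-3)(0.619) / ((4π×10⁻⁷)×3.820×10^-4)] = √(2.102×10^6) ≈ 1449.8.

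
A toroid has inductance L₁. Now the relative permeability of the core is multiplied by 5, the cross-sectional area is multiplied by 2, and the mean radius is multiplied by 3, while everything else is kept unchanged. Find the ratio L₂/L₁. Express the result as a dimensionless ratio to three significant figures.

L₂/L₁ = 3.33

For a toroid, L ∝ μᵣN²A/R.
L₂/L₁ = (5) × (2) × (3)^-1 = 3.33.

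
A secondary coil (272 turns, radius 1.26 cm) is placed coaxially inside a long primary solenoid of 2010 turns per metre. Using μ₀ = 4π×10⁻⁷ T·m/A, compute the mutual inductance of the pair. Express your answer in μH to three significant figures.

The outer solenoid produces a uniform field B₁ = μ₀n₁I₁ across the inner coil,
so the flux linkage is N₂Φ = N₂B₁A₂ = μ₀n₁N₂A₂·I₁, giving M = μ₀n₁N₂A₂.
A₂ = πr² = π(1.260×10^-2 m)² = 4.988×10^-4 m².
M = (4π×10⁻⁷)(2010)(272)(4.988×10^-4) = 3.427×10^-4 H.

M ≈ 343 μH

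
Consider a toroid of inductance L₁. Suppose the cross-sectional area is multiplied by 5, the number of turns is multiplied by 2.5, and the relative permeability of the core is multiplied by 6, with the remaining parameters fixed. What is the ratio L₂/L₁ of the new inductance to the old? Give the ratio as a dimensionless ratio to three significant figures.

For a toroid, L ∝ μᵣN²A/R.
L₂/L₁ = (5) × (2.5)^2 × (6) = 188.

L₂/L₁ = 188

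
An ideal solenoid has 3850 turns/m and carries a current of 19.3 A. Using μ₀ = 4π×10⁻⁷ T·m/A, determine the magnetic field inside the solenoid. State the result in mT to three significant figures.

Inside a long solenoid, B = μ₀nI.
B = (4π×10⁻⁷)(3.850×10^3 m⁻¹)(19.3 A) = 9.337×10^-2 T.

B ≈ 93.4 mT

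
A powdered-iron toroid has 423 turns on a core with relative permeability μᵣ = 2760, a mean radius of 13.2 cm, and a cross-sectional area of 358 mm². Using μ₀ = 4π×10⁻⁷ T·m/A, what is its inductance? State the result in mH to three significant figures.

For a thin toroid, L = μ₀μᵣN²A/(2πR).
L = (4π×10⁻⁷)(2760)(423)²(3.580×10^-4) / (2π×0.132 m) = 0.2679 H.

L ≈ 268 mH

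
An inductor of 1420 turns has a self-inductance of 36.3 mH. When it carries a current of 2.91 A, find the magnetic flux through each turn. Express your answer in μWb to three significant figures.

From L = NΦ_B/I, the flux per turn is Φ_B = LI/N.
Φ_B = (3.630×10^-2 H)(2.91 A)/1420 = 7.439×10^-5 Wb.

Φ_B ≈ 74.4 μWb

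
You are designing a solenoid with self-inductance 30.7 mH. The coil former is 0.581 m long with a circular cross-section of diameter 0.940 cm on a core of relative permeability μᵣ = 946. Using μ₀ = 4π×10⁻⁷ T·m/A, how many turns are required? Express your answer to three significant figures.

A = π(d/2)² = π(4.700×10^-3 m)² = 6.940×10^-5 m².
From L = μ₀μᵣN²A/ℓ, N = √(Lℓ / (μ₀μᵣA)).
N = √[(3.070×10^-2)(0.581) / ((4π×10⁻⁷)(946)×6.940×10^-5)] = √(2.162×10^5) ≈ 465.0.

N ≈ 465 turns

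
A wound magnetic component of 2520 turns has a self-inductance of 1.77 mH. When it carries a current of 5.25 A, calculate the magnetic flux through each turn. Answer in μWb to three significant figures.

Φ_B ≈ 3.69 μWb

From L = NΦ_B/I, the flux per turn is Φ_B = LI/N.
Φ_B = (1.770×10^-3 H)(5.25 A)/2520 = 3.688×10^-6 Wb.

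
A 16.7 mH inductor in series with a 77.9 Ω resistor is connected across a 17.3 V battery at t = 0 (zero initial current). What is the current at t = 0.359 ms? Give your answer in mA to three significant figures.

I ≈ 180 mA

τ = L/R = 1.670×10^-2/77.9 = 2.144×10^-4 s; final current I_∞ = ε/R = 17.3/77.9 = 0.2221 A.
I(t) = I_∞(1 − e^(−t/τ)) with t/τ = 1.675.
I = (0.2221)(1 − e^(−1.675)) = 0.18047 A.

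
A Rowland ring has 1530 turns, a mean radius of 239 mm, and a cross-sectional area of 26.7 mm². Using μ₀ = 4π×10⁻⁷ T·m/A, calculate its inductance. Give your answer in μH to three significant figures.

For a thin toroid, L = μ₀N²A/(2πR).
L = (4π×10⁻⁷)(1530)²(2.670×10^-5) / (2π×0.239 m) = 5.230×10^-5 H.

L ≈ 52.3 μH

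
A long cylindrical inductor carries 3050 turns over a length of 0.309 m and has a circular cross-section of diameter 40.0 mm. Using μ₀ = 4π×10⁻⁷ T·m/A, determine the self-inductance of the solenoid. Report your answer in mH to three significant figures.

A = π(d/2)² = π(2.000×10^-2 m)² = 1.257×10^-3 m².
For a long solenoid, L = μ₀N²A/ℓ.
L = (4π×10⁻⁷)(3050)²(1.257×10^-3)/(0.309 m) = 4.754×10^-2 H.

L ≈ 47.5 mH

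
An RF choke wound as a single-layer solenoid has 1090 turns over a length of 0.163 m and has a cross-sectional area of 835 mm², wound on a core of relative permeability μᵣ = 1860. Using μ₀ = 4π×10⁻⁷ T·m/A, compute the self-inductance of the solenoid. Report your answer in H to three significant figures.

A = 835 mm² = 8.350×10^-4 m².
For a long solenoid, L = μ₀μᵣN²A/ℓ.
L = (4π×10⁻⁷)(1860)(1090)²(8.350×10^-4)/(0.163 m) = 14.23 H.

L ≈ 14.2 H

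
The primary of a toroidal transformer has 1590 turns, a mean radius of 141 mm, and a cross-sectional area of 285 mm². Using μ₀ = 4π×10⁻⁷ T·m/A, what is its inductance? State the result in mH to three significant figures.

L ≈ 1.02 mH

For a thin toroid, L = μ₀N²A/(2πR).
L = (4π×10⁻⁷)(1590)²(2.850×10^-4) / (2π×0.141 m) = 1.022×10^-3 H.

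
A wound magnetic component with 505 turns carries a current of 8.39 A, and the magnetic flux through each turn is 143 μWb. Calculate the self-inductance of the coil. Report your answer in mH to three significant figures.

Self-inductance is defined by L = NΦ_B/I (flux linkage over current).
L = (505)(1.430×10^-4 Wb)/(8.39 A) = 8.607×10^-3 H.

L ≈ 8.61 mH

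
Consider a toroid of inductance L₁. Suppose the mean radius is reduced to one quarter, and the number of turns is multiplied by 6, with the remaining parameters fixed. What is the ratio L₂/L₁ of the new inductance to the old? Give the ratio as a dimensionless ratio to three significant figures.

For a toroid, L ∝ μᵣN²A/R.
L₂/L₁ = (0.25)^-1 × (6)^2 = 144.

L₂/L₁ = 144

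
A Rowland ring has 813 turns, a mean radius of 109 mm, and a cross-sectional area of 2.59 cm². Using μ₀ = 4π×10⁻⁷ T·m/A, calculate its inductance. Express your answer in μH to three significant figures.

L ≈ 314 μH

For a thin toroid, L = μ₀N²A/(2πR).
L = (4π×10⁻⁷)(813)²(2.590×10^-4) / (2π×0.109 m) = 3.141×10^-4 H.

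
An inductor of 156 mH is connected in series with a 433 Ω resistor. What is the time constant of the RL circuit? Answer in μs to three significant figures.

τ ≈ 360 μs

τ = L/R = (0.156 H)/(433 Ω) = 3.603×10^-4 s.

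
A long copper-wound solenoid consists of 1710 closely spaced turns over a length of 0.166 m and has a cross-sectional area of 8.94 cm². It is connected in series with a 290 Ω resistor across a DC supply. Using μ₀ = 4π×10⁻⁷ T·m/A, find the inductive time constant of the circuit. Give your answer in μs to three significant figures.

A = 8.94 cm² = 8.940×10^-4 m².
L = μ₀N²A/ℓ = (4π×10⁻⁷)(1710)²(8.940×10^-4)/(0.166) = 1.979×10^-2 H.
τ = L/R = (1.979×10^-2)/(290) = 6.824×10^-5 s.

τ ≈ 68.2 μs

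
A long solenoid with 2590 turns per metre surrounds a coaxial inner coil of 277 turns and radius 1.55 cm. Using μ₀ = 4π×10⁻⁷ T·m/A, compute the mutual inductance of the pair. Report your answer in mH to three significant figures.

The outer solenoid produces a uniform field B₁ = μ₀n₁I₁ across the inner coil,
so the flux linkage is N₂Φ = N₂B₁A₂ = μ₀n₁N₂A₂·I₁, giving M = μ₀n₁N₂A₂.
A₂ = πr² = π(1.550×10^-2 m)² = 7.548×10^-4 m².
M = (4π×10⁻⁷)(2590)(277)(7.548×10^-4) = 6.8046×10^-4 H.

M ≈ 0.680 mH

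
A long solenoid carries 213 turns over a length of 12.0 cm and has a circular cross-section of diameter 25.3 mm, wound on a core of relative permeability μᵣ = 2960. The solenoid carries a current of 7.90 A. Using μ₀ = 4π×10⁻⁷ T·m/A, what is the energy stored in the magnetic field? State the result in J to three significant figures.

A = π(d/2)² = π(1.265×10^-2 m)² = 5.027×10^-4 m².
L = μ₀μᵣN²A/ℓ = (4π×10⁻⁷)(2960)(213)²(5.027×10^-4)/(0.12) = 0.707 H.
U = ½LI² = ½(0.707)(7.90)² = 22.06 J.

U ≈ 22.1 J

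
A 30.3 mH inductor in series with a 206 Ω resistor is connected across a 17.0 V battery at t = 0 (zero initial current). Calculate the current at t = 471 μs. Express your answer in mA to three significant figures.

I ≈ 79.2 mA

τ = L/R = 3.030×10^-2/206 = 1.471×10^-4 s; final current I_∞ = ε/R = 17.0/206 = 8.252×10^-2 A.
I(t) = I_∞(1 − e^(−t/τ)) with t/τ = 3.202.
I = (8.252×10^-2)(1 − e^(−3.202)) = 7.917×10^-2 A.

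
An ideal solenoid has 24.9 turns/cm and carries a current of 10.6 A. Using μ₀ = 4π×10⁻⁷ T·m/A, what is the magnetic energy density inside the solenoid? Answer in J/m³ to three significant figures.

B = μ₀nI = (4π×10⁻⁷)(2.490×10^3)(10.6) = 3.317×10^-2 T.
u = B²/(2μ₀) = (3.317×10^-2)²/(2×4π×10⁻⁷) = 437.7 J/m³.

u ≈ 438 J/m³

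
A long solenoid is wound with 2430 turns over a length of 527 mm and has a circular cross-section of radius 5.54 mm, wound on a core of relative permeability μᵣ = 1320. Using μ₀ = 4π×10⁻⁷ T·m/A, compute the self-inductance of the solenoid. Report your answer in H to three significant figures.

A = πr² = π(5.540×10^-3 m)² = 9.642×10^-5 m².
For a long solenoid, L = μ₀μᵣN²A/ℓ.
L = (4π×10⁻⁷)(1320)(2430)²(9.642×10^-5)/(0.527 m) = 1.792 H.

L ≈ 1.79 H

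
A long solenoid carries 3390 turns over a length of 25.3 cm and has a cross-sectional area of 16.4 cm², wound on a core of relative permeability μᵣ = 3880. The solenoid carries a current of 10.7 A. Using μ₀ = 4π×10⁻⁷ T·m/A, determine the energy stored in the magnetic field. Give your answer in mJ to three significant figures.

U ≈ 20800000 mJ

A = 16.4 cm² = 1.640×10^-3 m².
L = μ₀μᵣN²A/ℓ = (4π×10⁻⁷)(3880)(3390)²(1.640×10^-3)/(0.253) = 363.2 H.
U = ½LI² = ½(363.2)(10.7)² = 2.079×10^4 J.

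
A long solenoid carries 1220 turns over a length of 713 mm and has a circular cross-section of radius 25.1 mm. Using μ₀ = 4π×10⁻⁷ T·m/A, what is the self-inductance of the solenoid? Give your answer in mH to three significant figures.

A = πr² = π(2.510×10^-2 m)² = 1.979×10^-3 m².
For a long solenoid, L = μ₀N²A/ℓ.
L = (4π×10⁻⁷)(1220)²(1.979×10^-3)/(0.713 m) = 5.192×10^-3 H.

L ≈ 5.19 mH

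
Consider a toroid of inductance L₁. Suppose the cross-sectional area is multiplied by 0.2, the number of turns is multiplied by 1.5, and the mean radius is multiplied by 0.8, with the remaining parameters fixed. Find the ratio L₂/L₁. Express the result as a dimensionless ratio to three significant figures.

L₂/L₁ = 0.563

For a toroid, L ∝ μᵣN²A/R.
L₂/L₁ = (0.2) × (1.5)^2 × (0.8)^-1 = 0.563.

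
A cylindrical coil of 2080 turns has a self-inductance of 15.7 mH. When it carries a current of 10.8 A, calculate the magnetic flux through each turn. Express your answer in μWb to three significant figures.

From L = NΦ_B/I, the flux per turn is Φ_B = LI/N.
Φ_B = (1.570×10^-2 H)(10.8 A)/2080 = 8.152×10^-5 Wb.

Φ_B ≈ 81.5 μWb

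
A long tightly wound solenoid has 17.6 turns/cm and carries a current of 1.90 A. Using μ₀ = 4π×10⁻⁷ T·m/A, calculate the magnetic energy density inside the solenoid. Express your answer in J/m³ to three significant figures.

u ≈ 7.03 J/m³

B = μ₀nI = (4π×10⁻⁷)(1.760×10^3)(1.90) = 4.202×10^-3 T.
u = B²/(2μ₀) = (4.202×10^-3)²/(2×4π×10⁻⁷) = 7.026 J/m³.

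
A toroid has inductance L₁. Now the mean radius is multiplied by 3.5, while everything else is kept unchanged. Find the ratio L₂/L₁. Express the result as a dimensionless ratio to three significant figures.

For a toroid, L ∝ μᵣN²A/R.
L₂/L₁ = (3.5)^-1 = 0.286.

L₂/L₁ = 0.286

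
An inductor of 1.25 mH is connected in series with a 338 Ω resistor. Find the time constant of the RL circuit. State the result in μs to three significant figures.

τ = L/R = (1.250×10^-3 H)/(338 Ω) = 3.698×10^-6 s.

τ ≈ 3.70 μs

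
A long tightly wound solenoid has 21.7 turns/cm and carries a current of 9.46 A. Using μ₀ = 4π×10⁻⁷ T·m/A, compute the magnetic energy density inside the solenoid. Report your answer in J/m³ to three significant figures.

u ≈ 265 J/m³

B = μ₀nI = (4π×10⁻⁷)(2.170×10^3)(9.46) = 2.580×10^-2 T.
u = B²/(2μ₀) = (2.580×10^-2)²/(2×4π×10⁻⁷) = 264.8 J/m³.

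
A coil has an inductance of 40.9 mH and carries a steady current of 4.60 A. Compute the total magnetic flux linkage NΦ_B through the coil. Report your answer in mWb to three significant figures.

NΦ_B ≈ 188 mWb

From L = NΦ_B/I, the flux linkage is NΦ_B = LI.
NΦ_B = (4.090×10^-2 H)(4.60 A) = 0.1881 Wb.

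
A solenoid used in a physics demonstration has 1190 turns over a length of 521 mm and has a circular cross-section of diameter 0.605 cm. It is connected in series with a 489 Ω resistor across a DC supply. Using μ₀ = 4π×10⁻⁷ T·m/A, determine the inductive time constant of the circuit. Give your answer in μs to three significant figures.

τ ≈ 0.201 μs

A = π(d/2)² = π(3.025×10^-3 m)² = 2.8748×10^-5 m².
L = μ₀N²A/ℓ = (4π×10⁻⁷)(1190)²(2.8748×10^-5)/(0.521) = 9.819×10^-5 H.
τ = L/R = (9.819×10^-5)/(489) = 2.008×10^-7 s.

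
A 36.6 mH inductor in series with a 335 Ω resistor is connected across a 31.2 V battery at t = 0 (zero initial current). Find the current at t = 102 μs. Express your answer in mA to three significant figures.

I ≈ 56.5 mA

τ = L/R = 3.660×10^-2/335 = 1.093×10^-4 s; final current I_∞ = ε/R = 31.2/335 = 9.313×10^-2 A.
I(t) = I_∞(1 − e^(−t/τ)) with t/τ = 0.934.
I = (9.313×10^-2)(1 − e^(−0.934)) = 5.652×10^-2 A.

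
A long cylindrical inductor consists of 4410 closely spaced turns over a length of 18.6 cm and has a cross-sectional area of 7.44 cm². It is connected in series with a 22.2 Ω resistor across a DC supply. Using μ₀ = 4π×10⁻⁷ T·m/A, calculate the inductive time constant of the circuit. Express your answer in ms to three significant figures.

A = 7.44 cm² = 7.440×10^-4 m².
L = μ₀N²A/ℓ = (4π×10⁻⁷)(4410)²(7.440×10^-4)/(0.186) = 9.776×10^-2 H.
τ = L/R = (9.776×10^-2)/(22.2) = 4.403×10^-3 s.

τ ≈ 4.40 ms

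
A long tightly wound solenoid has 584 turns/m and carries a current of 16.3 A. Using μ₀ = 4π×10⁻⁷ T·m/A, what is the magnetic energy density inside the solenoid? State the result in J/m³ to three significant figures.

u ≈ 56.9 J/m³

B = μ₀nI = (4π×10⁻⁷)(584)(16.3) = 1.196×10^-2 T.
u = B²/(2μ₀) = (1.196×10^-2)²/(2×4π×10⁻⁷) = 56.94 J/m³.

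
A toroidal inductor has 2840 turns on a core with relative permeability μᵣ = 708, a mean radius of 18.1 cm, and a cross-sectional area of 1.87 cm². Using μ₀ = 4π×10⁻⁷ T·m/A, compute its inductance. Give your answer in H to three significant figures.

For a thin toroid, L = μ₀μᵣN²A/(2πR).
L = (4π×10⁻⁷)(708)(2840)²(1.870×10^-4) / (2π×0.181 m) = 1.18 H.

L ≈ 1.18 H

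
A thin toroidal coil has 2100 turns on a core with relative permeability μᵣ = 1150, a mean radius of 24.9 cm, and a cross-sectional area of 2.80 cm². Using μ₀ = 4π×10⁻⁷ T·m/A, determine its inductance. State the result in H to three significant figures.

For a thin toroid, L = μ₀μᵣN²A/(2πR).
L = (4π×10⁻⁷)(1150)(2100)²(2.800×10^-4) / (2π×0.249 m) = 1.141 H.

L ≈ 1.14 H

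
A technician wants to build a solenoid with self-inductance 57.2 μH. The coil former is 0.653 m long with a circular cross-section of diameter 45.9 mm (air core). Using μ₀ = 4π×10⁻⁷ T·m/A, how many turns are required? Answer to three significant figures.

N ≈ 134 turns

A = π(d/2)² = π(2.295×10^-2 m)² = 1.6547×10^-3 m².
From L = μ₀N²A/ℓ, N = √(Lℓ / (μ₀A)).
N = √[(5.720×10^-5)(0.653) / ((4π×10⁻⁷)×1.6547×10^-3)] = √(1.796×10^4) ≈ 134.0.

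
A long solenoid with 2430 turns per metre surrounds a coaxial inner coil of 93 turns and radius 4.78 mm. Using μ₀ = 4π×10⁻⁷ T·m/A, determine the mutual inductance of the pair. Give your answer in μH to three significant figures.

M ≈ 20.4 μH

The outer solenoid produces a uniform field B₁ = μ₀n₁I₁ across the inner coil,
so the flux linkage is N₂Φ = N₂B₁A₂ = μ₀n₁N₂A₂·I₁, giving M = μ₀n₁N₂A₂.
A₂ = πr² = π(4.780×10^-3 m)² = 7.178×10^-5 m².
M = (4π×10⁻⁷)(2430)(93)(7.178×10^-5) = 2.038×10^-5 H.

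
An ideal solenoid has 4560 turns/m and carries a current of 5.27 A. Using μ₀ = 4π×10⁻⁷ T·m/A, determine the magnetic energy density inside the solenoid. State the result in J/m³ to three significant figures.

B = μ₀nI = (4π×10⁻⁷)(4.560×10^3)(5.27) = 3.020×10^-2 T.
u = B²/(2μ₀) = (3.020×10^-2)²/(2×4π×10⁻⁷) = 362.9 J/m³.

u ≈ 363 J/m³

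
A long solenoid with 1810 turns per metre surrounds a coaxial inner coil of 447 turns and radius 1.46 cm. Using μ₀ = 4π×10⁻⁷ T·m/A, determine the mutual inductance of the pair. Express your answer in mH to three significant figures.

M ≈ 0.681 mH

The outer solenoid produces a uniform field B₁ = μ₀n₁I₁ across the inner coil,
so the flux linkage is N₂Φ = N₂B₁A₂ = μ₀n₁N₂A₂·I₁, giving M = μ₀n₁N₂A₂.
A₂ = πr² = π(1.460×10^-2 m)² = 6.697×10^-4 m².
M = (4π×10⁻⁷)(1810)(447)(6.697×10^-4) = 6.809×10^-4 H.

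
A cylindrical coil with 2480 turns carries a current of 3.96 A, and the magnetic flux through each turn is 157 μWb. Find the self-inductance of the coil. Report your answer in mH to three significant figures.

Self-inductance is defined by L = NΦ_B/I (flux linkage over current).
L = (2480)(1.570×10^-4 Wb)/(3.96 A) = 9.832×10^-2 H.

L ≈ 98.3 mH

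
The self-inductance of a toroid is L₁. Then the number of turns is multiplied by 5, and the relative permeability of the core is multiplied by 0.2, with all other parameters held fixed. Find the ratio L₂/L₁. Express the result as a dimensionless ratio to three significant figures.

For a toroid, L ∝ μᵣN²A/R.
L₂/L₁ = (5)^2 × (0.2) = 5.00.

L₂/L₁ = 5.00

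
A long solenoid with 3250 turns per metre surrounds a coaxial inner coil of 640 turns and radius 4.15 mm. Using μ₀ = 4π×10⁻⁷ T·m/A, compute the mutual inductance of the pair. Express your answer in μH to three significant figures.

M ≈ 141 μH

The outer solenoid produces a uniform field B₁ = μ₀n₁I₁ across the inner coil,
so the flux linkage is N₂Φ = N₂B₁A₂ = μ₀n₁N₂A₂·I₁, giving M = μ₀n₁N₂A₂.
A₂ = πr² = π(4.150×10^-3 m)² = 5.411×10^-5 m².
M = (4π×10⁻⁷)(3250)(640)(5.411×10^-5) = 1.414×10^-4 H.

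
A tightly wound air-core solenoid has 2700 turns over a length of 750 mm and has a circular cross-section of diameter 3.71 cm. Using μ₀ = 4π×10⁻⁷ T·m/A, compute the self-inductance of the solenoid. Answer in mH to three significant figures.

L ≈ 13.2 mH

A = π(d/2)² = π(1.855×10^-2 m)² = 1.081×10^-3 m².
For a long solenoid, L = μ₀N²A/ℓ.
L = (4π×10⁻⁷)(2700)²(1.081×10^-3)/(0.75 m) = 1.320×10^-2 H.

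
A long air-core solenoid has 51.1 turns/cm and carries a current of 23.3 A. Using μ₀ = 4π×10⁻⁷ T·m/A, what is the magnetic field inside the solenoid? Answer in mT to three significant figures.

B ≈ 150 mT

Inside a long solenoid, B = μ₀nI.
B = (4π×10⁻⁷)(5.110×10^3 m⁻¹)(23.3 A) = 0.1496 T.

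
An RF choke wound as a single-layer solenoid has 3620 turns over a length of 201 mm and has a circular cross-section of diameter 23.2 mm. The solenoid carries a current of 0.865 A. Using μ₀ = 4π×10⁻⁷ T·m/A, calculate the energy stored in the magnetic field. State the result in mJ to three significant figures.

A = π(d/2)² = π(1.160×10^-2 m)² = 4.227×10^-4 m².
L = μ₀N²A/ℓ = (4π×10⁻⁷)(3620)²(4.227×10^-4)/(0.201) = 3.463×10^-2 H.
U = ½LI² = ½(3.463×10^-2)(0.865)² = 1.296×10^-2 J.

U ≈ 13.0 mJ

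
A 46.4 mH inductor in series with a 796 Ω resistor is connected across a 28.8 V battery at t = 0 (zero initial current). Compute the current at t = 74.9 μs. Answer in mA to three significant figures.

I ≈ 26.2 mA

τ = L/R = 4.640×10^-2/796 = 5.829×10^-5 s; final current I_∞ = ε/R = 28.8/796 = 3.618×10^-2 A.
I(t) = I_∞(1 − e^(−t/τ)) with t/τ = 1.285.
I = (3.618×10^-2)(1 − e^(−1.285)) = 2.617×10^-2 A.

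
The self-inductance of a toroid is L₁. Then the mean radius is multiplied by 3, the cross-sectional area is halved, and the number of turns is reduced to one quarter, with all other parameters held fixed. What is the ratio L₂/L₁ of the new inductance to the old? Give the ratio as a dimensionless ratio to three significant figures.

L₂/L₁ = 0.0104

For a toroid, L ∝ μᵣN²A/R.
L₂/L₁ = (3)^-1 × (0.5) × (0.25)^2 = 0.0104.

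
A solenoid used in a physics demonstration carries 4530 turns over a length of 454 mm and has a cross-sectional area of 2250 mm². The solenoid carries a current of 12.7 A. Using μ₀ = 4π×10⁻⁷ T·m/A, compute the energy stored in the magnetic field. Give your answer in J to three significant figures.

A = 2250 mm² = 2.250×10^-3 m².
L = μ₀N²A/ℓ = (4π×10⁻⁷)(4530)²(2.250×10^-3)/(0.454) = 0.1278 H.
U = ½LI² = ½(0.1278)(12.7)² = 10.31 J.

U ≈ 10.3 J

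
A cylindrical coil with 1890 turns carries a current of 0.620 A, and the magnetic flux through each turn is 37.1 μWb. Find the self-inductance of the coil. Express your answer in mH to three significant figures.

L ≈ 113 mH

Self-inductance is defined by L = NΦ_B/I (flux linkage over current).
L = (1890)(3.710×10^-5 Wb)/(0.620 A) = 0.1131 H.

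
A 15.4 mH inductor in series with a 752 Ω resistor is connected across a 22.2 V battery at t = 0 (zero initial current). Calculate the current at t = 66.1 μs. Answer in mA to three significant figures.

I ≈ 28.4 mA

τ = L/R = 1.540×10^-2/752 = 2.048×10^-5 s; final current I_∞ = ε/R = 22.2/752 = 2.952×10^-2 A.
I(t) = I_∞(1 − e^(−t/τ)) with t/τ = 3.228.
I = (2.952×10^-2)(1 − e^(−3.228)) = 2.835×10^-2 A.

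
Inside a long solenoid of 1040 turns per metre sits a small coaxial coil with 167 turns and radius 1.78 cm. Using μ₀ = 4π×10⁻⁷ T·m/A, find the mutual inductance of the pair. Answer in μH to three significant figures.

The outer solenoid produces a uniform field B₁ = μ₀n₁I₁ across the inner coil,
so the flux linkage is N₂Φ = N₂B₁A₂ = μ₀n₁N₂A₂·I₁, giving M = μ₀n₁N₂A₂.
A₂ = πr² = π(1.780×10^-2 m)² = 9.954×10^-4 m².
M = (4π×10⁻⁷)(1040)(167)(9.954×10^-4) = 2.172×10^-4 H.

M ≈ 217 μH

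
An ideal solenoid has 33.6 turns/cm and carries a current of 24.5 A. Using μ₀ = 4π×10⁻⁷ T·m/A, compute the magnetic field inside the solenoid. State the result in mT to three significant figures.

B ≈ 103 mT

Inside a long solenoid, B = μ₀nI.
B = (4π×10⁻⁷)(3.360×10^3 m⁻¹)(24.5 A) = 0.1034 T.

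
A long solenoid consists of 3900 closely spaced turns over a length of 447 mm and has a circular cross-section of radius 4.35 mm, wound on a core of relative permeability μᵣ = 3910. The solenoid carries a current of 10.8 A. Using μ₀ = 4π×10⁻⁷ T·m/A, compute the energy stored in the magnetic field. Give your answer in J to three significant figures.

U ≈ 580 J

A = πr² = π(4.350×10^-3 m)² = 5.9447×10^-5 m².
L = μ₀μᵣN²A/ℓ = (4π×10⁻⁷)(3910)(3900)²(5.9447×10^-5)/(0.447) = 9.939 H.
U = ½LI² = ½(9.939)(10.8)² = 579.6 J.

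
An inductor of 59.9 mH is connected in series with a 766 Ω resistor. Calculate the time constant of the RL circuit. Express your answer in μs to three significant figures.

τ = L/R = (5.990×10^-2 H)/(766 Ω) = 7.820×10^-5 s.

τ ≈ 78.2 μs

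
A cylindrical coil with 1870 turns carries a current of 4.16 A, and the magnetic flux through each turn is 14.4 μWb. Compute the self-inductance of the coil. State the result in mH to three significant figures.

Self-inductance is defined by L = NΦ_B/I (flux linkage over current).
L = (1870)(1.440×10^-5 Wb)/(4.16 A) = 6.473×10^-3 H.

L ≈ 6.47 mH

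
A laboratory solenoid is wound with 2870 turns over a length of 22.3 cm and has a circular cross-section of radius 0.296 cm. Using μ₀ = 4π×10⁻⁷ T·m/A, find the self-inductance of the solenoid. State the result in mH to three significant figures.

A = πr² = π(2.960×10^-3 m)² = 2.753×10^-5 m².
For a long solenoid, L = μ₀N²A/ℓ.
L = (4π×10⁻⁷)(2870)²(2.753×10^-5)/(0.223 m) = 1.278×10^-3 H.

L ≈ 1.28 mH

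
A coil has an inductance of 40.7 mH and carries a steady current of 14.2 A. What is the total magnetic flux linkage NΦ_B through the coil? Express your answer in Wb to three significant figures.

From L = NΦ_B/I, the flux linkage is NΦ_B = LI.
NΦ_B = (4.070×10^-2 H)(14.2 A) = 0.5779 Wb.

NΦ_B ≈ 0.578 Wb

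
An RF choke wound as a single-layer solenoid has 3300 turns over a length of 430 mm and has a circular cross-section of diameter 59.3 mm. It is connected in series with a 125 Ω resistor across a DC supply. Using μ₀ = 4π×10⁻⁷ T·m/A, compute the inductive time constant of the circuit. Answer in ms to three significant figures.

A = π(d/2)² = π(2.965×10^-2 m)² = 2.762×10^-3 m².
L = μ₀N²A/ℓ = (4π×10⁻⁷)(3300)²(2.762×10^-3)/(0.43) = 8.790×10^-2 H.
τ = L/R = (8.790×10^-2)/(125) = 7.032×10^-4 s.

τ ≈ 0.703 ms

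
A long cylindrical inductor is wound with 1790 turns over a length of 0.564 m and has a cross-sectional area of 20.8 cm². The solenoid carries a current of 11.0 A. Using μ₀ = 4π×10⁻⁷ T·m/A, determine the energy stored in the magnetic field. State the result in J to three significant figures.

U ≈ 0.898 J

A = 20.8 cm² = 2.080×10^-3 m².
L = μ₀N²A/ℓ = (4π×10⁻⁷)(1790)²(2.080×10^-3)/(0.564) = 1.4849×10^-2 H.
U = ½LI² = ½(1.4849×10^-2)(11.0)² = 0.8984 J.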